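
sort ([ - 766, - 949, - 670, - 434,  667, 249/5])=[ - 949, - 766, - 670, - 434,  249/5,667]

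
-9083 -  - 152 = -8931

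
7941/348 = 2647/116 = 22.82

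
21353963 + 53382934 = 74736897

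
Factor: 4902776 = 2^3*612847^1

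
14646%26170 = 14646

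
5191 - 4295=896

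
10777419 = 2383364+8394055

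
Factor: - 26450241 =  - 3^1*8816747^1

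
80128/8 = 10016 =10016.00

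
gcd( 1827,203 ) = 203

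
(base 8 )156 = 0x6E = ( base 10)110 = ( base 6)302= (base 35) 35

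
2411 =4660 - 2249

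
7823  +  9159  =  16982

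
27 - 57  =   - 30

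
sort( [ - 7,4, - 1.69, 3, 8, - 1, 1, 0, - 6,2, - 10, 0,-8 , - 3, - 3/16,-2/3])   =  [ - 10, -8 ,- 7 , - 6,  -  3, - 1.69, - 1, - 2/3,  -  3/16,0, 0, 1, 2, 3, 4, 8 ] 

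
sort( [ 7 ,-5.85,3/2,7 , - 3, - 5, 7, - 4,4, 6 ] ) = [ - 5.85,  -  5, - 4,-3,3/2,4,6,7, 7 , 7 ] 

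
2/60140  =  1/30070 = 0.00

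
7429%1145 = 559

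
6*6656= 39936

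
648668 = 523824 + 124844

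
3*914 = 2742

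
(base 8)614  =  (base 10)396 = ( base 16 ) 18C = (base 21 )II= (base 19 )11G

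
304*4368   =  1327872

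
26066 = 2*13033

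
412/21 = 19 + 13/21 =19.62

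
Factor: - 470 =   -  2^1*5^1 * 47^1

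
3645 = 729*5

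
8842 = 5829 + 3013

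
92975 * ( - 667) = -62014325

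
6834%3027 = 780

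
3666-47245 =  -43579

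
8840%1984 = 904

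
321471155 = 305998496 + 15472659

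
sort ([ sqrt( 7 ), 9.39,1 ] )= [1,sqrt( 7),  9.39]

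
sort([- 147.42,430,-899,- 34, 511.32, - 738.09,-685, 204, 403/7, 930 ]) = [ - 899, - 738.09,-685,-147.42 , - 34, 403/7, 204, 430,  511.32, 930 ] 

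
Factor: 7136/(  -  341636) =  - 2^3* 383^(  -  1) = - 8/383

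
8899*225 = 2002275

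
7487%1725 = 587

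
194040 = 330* 588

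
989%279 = 152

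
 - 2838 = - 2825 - 13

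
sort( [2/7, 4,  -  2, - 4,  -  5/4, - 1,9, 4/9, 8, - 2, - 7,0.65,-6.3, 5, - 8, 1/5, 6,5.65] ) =[ - 8, - 7, - 6.3, - 4,- 2, - 2, - 5/4, - 1, 1/5, 2/7,  4/9,  0.65, 4,5, 5.65, 6,8 , 9] 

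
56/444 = 14/111 =0.13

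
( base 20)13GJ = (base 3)111002022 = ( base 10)9539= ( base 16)2543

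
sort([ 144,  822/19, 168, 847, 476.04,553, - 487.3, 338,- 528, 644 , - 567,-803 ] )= [ - 803, - 567, - 528, - 487.3,822/19, 144,168,338 , 476.04,  553,644 , 847]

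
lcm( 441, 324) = 15876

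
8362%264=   178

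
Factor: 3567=3^1*29^1*41^1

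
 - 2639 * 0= 0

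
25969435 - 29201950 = - 3232515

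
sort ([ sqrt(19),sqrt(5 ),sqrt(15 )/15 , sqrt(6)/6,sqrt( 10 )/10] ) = [sqrt( 15)/15 , sqrt( 10)/10, sqrt(6)/6, sqrt( 5),sqrt( 19)]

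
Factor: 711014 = 2^1*355507^1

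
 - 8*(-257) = 2056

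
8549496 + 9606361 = 18155857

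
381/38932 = 381/38932 =0.01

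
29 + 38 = 67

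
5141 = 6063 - 922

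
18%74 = 18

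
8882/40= 4441/20 = 222.05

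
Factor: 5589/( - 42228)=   -  2^( - 2 )*3^2 * 17^(  -  1) = - 9/68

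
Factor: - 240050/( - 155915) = 48010/31183 = 2^1*5^1*4801^1*31183^(-1)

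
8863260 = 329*26940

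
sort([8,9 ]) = [8, 9]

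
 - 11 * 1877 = -20647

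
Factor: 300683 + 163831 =464514 = 2^1*3^1*77419^1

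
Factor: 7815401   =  11^1*710491^1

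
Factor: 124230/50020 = 303/122   =  2^( -1)*3^1*61^(- 1 )*101^1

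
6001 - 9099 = - 3098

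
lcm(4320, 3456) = 17280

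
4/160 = 1/40 =0.03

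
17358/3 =5786 = 5786.00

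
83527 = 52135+31392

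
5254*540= 2837160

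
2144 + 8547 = 10691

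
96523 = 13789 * 7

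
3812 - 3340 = 472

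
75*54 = 4050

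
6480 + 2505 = 8985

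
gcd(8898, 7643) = 1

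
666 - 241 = 425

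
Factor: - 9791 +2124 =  - 7667=- 11^1 * 17^1*41^1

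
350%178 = 172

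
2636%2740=2636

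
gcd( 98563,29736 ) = 1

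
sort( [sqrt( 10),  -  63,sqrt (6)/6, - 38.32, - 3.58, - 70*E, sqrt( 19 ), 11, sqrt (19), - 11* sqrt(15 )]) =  [-70*E, - 63, - 11*sqrt( 15), - 38.32,  -  3.58,sqrt(6)/6, sqrt( 10), sqrt ( 19), sqrt(19), 11]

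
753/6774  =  251/2258=0.11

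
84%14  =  0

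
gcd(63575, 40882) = 1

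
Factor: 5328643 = 263^1*20261^1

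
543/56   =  543/56= 9.70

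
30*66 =1980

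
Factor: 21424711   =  7^2 * 11^1 * 39749^1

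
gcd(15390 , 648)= 162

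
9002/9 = 1000+2/9 = 1000.22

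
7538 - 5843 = 1695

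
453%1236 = 453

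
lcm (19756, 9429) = 414876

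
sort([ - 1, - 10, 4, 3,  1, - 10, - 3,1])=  [-10, - 10,-3,-1,1,1,3,4]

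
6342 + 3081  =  9423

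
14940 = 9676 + 5264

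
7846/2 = 3923= 3923.00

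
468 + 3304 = 3772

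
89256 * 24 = 2142144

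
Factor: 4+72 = 2^2*19^1 = 76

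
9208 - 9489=  -  281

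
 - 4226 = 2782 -7008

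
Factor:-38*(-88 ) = 2^4*11^1*19^1= 3344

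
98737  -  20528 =78209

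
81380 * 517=42073460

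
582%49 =43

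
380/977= 380/977 = 0.39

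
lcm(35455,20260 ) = 141820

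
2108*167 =352036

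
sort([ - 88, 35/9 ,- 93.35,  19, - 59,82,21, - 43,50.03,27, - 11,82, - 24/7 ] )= [ - 93.35, - 88,  -  59, - 43,-11, - 24/7,35/9, 19,21, 27,  50.03,82,82]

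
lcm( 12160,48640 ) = 48640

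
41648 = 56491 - 14843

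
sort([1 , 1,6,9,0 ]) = [ 0, 1, 1,6, 9 ]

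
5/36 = 5/36 = 0.14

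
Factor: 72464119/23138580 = 2^(-2 )*3^( - 1) * 5^( - 1 )*7^1* 13^1*20297^ ( - 1)*41911^1 = 3813901/1217820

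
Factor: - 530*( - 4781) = 2^1*5^1*7^1*53^1*683^1 = 2533930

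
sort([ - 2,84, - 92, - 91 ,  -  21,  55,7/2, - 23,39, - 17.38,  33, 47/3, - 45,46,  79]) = [ - 92, - 91, - 45,-23, - 21, -17.38, -2,7/2, 47/3, 33, 39, 46, 55,79,84] 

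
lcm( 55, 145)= 1595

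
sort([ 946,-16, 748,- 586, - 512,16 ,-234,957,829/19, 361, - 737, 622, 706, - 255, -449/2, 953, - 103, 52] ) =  [ - 737, - 586, - 512, - 255,-234, - 449/2,-103, - 16,16,  829/19, 52,361, 622, 706, 748,  946,  953, 957 ]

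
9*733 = 6597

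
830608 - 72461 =758147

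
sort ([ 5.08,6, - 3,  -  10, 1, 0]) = [ - 10, - 3,0, 1, 5.08 , 6]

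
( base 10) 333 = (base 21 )fi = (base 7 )654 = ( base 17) 12a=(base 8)515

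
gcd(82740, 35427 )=21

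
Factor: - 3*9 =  - 27= - 3^3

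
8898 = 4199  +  4699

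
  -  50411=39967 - 90378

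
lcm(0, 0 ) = 0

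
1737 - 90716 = - 88979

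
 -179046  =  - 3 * 59682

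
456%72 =24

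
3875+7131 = 11006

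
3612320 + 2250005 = 5862325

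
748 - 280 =468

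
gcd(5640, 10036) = 4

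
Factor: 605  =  5^1 * 11^2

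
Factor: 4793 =4793^1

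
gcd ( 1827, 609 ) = 609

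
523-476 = 47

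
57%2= 1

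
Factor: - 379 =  - 379^1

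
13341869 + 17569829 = 30911698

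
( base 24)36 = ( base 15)53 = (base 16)4e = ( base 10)78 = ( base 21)3F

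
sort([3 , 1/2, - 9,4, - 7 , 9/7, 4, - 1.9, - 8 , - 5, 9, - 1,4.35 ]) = [ - 9, - 8,-7,-5, - 1.9, - 1, 1/2 , 9/7,3, 4, 4,4.35, 9] 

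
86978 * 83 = 7219174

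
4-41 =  - 37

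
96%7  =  5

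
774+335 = 1109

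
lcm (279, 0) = 0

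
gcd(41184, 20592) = 20592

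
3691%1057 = 520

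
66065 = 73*905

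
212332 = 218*974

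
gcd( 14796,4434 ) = 6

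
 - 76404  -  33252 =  - 109656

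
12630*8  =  101040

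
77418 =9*8602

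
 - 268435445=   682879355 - 951314800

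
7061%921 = 614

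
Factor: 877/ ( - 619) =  - 619^(  -  1)*877^1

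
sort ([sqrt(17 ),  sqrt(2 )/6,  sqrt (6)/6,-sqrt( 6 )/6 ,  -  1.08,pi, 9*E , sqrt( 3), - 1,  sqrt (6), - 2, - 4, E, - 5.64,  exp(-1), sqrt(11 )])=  [- 5.64,-4, - 2, - 1.08, - 1, - sqrt( 6 )/6  ,  sqrt( 2)/6,exp( - 1),  sqrt ( 6) /6,  sqrt( 3),  sqrt(6 ),  E, pi, sqrt(11),sqrt( 17),9*E ]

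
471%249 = 222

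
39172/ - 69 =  - 568 + 20/69= -  567.71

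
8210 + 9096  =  17306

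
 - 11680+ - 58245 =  - 69925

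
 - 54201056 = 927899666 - 982100722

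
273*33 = 9009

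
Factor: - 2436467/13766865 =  - 3^ (- 1 )*5^( - 1 )*7^( - 1)*11^1 * 131113^( - 1)*221497^1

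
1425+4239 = 5664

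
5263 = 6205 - 942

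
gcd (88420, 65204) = 4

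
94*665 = 62510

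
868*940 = 815920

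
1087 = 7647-6560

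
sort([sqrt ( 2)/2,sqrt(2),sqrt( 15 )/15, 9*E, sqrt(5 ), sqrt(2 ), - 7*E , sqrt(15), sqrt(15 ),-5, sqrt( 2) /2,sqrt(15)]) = [ - 7*E, - 5,sqrt(15)/15,sqrt(2)/2,sqrt( 2) /2,sqrt( 2),  sqrt(2), sqrt( 5),sqrt( 15), sqrt (15 ),sqrt(15),9*E ]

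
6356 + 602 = 6958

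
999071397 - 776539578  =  222531819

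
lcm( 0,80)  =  0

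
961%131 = 44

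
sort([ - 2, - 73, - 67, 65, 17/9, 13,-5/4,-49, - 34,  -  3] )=[ -73, - 67,-49, - 34,  -  3, - 2, - 5/4,17/9,13, 65]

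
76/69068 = 19/17267 =0.00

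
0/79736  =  0  =  0.00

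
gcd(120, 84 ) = 12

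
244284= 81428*3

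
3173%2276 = 897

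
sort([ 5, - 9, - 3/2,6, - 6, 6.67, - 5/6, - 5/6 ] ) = [-9, - 6, - 3/2 , - 5/6, - 5/6,5,6,6.67]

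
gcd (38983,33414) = 5569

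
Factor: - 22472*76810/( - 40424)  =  2^1*5^1*31^( - 1)*53^2 * 163^ (  -  1)*7681^1 = 215759290/5053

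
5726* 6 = 34356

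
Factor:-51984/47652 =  - 12/11 = - 2^2*3^1*11^( - 1 )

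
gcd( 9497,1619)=1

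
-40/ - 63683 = 40/63683 = 0.00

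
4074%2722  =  1352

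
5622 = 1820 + 3802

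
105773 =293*361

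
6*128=768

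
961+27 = 988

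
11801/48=11801/48 =245.85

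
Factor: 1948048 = 2^4*109^1 * 1117^1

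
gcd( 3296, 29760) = 32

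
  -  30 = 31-61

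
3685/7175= 737/1435 =0.51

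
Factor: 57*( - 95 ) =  - 3^1*5^1*19^2 = -5415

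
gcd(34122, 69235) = 1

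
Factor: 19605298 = 2^1*41^1*47^1*5087^1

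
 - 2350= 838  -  3188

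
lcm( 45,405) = 405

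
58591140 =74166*790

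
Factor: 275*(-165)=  - 3^1*5^3*11^2=- 45375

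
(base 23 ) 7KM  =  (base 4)1001121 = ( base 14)174d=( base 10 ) 4185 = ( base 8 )10131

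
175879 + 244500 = 420379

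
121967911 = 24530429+97437482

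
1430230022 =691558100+738671922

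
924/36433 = 924/36433 = 0.03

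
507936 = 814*624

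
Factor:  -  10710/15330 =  - 3^1*17^1*73^(  -  1 ) = - 51/73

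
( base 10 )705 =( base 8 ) 1301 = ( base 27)q3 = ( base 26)113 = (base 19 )1I2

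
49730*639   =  31777470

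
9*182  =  1638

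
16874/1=16874 = 16874.00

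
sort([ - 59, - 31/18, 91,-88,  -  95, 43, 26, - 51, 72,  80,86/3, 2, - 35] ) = [ - 95, - 88,-59, - 51, - 35, - 31/18,2, 26,  86/3, 43, 72, 80, 91 ] 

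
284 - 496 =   -  212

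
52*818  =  42536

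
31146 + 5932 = 37078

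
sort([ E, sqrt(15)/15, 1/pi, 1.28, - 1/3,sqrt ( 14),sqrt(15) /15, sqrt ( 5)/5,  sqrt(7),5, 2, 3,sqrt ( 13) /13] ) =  [  -  1/3, sqrt( 15)/15, sqrt(15)/15,  sqrt(13) /13, 1/pi,sqrt(5 )/5, 1.28,  2, sqrt ( 7), E, 3,sqrt (14 ), 5]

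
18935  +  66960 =85895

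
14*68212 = 954968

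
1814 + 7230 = 9044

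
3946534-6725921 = - 2779387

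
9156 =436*21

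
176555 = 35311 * 5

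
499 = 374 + 125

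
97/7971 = 97/7971 = 0.01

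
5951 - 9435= -3484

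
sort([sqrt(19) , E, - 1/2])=[ - 1/2,E,sqrt( 19 ) ]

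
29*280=8120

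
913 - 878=35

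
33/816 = 11/272 =0.04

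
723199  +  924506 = 1647705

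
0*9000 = 0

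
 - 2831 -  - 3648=817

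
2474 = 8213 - 5739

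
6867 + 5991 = 12858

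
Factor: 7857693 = 3^2*67^1  *83^1*157^1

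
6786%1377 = 1278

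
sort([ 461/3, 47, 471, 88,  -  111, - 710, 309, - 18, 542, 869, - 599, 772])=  [ - 710, - 599, - 111, -18,47, 88, 461/3, 309, 471 , 542,772, 869 ] 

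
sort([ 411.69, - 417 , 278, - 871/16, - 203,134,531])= [ - 417, - 203, - 871/16,134,278,411.69,531 ] 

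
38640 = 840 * 46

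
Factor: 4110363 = 3^2*61^1 * 7487^1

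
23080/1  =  23080  =  23080.00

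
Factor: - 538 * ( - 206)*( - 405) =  - 2^2*3^4 * 5^1*103^1*269^1 = - 44885340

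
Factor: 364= 2^2* 7^1*13^1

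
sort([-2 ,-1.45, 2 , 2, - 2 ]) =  [ -2,  -  2, - 1.45, 2 , 2 ]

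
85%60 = 25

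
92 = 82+10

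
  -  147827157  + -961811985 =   -  1109639142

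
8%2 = 0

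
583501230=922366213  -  338864983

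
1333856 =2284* 584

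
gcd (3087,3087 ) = 3087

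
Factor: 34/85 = 2/5 = 2^1*5^(  -  1)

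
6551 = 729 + 5822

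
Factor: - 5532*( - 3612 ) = 19981584 = 2^4*3^2*7^1*43^1*461^1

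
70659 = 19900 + 50759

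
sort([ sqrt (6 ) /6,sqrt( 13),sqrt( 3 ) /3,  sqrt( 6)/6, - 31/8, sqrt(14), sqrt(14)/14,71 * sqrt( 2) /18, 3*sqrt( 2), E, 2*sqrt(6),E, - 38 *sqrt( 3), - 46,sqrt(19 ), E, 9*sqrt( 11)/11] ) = [ - 38*sqrt(3), - 46, - 31/8, sqrt(14 ) /14, sqrt( 6)/6 , sqrt(6)/6, sqrt( 3)/3,9*sqrt( 11)/11,E,E, E,sqrt ( 13), sqrt ( 14), 3*sqrt( 2 ), sqrt( 19), 2*sqrt ( 6 ) , 71*sqrt(2)/18]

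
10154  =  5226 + 4928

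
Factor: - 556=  - 2^2*139^1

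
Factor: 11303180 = 2^2*5^1*7^1*80737^1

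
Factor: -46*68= - 3128=- 2^3*17^1*23^1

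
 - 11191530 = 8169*( - 1370 )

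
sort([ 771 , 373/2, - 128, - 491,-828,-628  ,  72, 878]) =[ - 828 , - 628,  -  491, - 128, 72, 373/2, 771, 878]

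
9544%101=50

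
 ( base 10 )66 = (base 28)2a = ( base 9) 73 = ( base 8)102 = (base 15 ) 46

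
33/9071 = 33/9071 = 0.00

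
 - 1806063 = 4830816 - 6636879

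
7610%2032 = 1514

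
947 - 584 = 363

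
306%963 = 306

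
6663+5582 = 12245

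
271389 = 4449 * 61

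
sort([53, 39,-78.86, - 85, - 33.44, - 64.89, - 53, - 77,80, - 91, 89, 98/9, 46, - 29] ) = [ - 91, - 85, - 78.86, - 77 , - 64.89, - 53, - 33.44, -29, 98/9,39,46, 53,80,89]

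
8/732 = 2/183 = 0.01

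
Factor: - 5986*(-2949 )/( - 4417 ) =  - 17652714/4417 = - 2^1 * 3^1*7^( - 1)*41^1 * 73^1*631^ ( - 1)*983^1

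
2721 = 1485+1236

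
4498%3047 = 1451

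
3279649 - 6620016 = -3340367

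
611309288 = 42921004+568388284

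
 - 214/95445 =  - 214/95445 = -0.00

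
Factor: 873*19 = 16587 = 3^2 * 19^1*97^1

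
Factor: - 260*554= - 2^3 * 5^1*13^1*277^1 = -144040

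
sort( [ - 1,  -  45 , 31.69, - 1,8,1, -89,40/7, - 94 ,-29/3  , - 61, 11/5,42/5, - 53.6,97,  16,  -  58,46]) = [-94,-89, - 61, - 58 , - 53.6, - 45,- 29/3, - 1 , - 1,  1,  11/5,40/7 , 8,  42/5 , 16 , 31.69,46, 97]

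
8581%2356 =1513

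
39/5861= 39/5861=0.01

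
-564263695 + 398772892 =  - 165490803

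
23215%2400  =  1615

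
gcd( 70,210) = 70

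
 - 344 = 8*( - 43) 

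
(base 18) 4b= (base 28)2R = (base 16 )53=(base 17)4F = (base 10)83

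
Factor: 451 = 11^1*41^1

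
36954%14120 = 8714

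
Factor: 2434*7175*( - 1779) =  - 31068367050 = -2^1*3^1  *5^2*7^1  *  41^1*593^1*1217^1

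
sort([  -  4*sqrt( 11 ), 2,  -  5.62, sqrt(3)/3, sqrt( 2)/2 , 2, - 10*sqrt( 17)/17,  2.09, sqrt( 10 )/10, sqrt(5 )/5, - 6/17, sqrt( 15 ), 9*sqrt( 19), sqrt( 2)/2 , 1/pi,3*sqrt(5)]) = [ - 4*sqrt (11), - 5.62, - 10 * sqrt(17)/17, - 6/17, sqrt( 10)/10,1/pi, sqrt(5)/5, sqrt( 3 )/3,sqrt( 2) /2,  sqrt(2 )/2,2, 2, 2.09, sqrt( 15 ),3*sqrt( 5 ),9*sqrt( 19 )]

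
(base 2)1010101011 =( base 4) 22223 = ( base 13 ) 407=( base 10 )683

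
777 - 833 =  - 56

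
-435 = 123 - 558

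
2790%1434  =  1356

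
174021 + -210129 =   -  36108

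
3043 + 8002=11045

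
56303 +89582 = 145885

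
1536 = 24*64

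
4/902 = 2/451 = 0.00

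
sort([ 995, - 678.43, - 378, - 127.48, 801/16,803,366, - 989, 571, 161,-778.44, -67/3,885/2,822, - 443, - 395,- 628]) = [ - 989,  -  778.44, -678.43, - 628, - 443,-395,  -  378, - 127.48, - 67/3,801/16, 161,366 , 885/2,  571, 803, 822,995]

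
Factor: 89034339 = 3^1*29678113^1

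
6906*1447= 9992982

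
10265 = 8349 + 1916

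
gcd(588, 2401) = 49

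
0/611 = 0  =  0.00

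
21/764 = 21/764 = 0.03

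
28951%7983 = 5002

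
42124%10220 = 1244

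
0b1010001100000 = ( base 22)AH2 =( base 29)65P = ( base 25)88G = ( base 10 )5216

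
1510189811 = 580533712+929656099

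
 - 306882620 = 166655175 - 473537795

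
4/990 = 2/495 = 0.00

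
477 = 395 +82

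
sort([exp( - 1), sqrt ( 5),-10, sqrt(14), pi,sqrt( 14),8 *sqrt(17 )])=[ - 10, exp( - 1 ), sqrt( 5), pi, sqrt( 14), sqrt(14), 8 * sqrt( 17 ) ]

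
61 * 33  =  2013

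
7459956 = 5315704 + 2144252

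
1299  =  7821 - 6522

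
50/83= 50/83  =  0.60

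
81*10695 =866295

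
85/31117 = 85/31117  =  0.00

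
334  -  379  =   - 45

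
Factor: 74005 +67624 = 141629 =141629^1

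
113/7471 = 113/7471 = 0.02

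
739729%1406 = 173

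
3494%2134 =1360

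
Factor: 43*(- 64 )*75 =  - 206400 = -2^6*3^1*5^2*43^1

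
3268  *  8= 26144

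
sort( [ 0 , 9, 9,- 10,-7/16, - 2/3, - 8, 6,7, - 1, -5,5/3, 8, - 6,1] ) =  [ - 10,-8,- 6, - 5, - 1, - 2/3, - 7/16, 0,1, 5/3,  6,7 , 8,9,9] 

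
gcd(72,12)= 12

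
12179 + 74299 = 86478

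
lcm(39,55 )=2145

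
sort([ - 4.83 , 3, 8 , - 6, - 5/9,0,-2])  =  [ - 6, - 4.83, - 2, - 5/9, 0 , 3, 8]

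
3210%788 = 58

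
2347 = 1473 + 874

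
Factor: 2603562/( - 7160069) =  - 2^1*3^1*7^ (-1)*13^1 * 29^1*941^(- 1)*1087^( - 1)*1151^1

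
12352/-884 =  - 3088/221 = -13.97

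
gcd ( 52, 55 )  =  1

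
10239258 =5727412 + 4511846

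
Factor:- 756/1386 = - 2^1 *3^1*11^( - 1) = - 6/11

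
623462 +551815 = 1175277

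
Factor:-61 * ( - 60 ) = 2^2*3^1*5^1*61^1=3660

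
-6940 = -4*1735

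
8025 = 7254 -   -  771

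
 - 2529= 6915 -9444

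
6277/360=17 + 157/360 = 17.44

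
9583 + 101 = 9684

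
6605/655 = 10 + 11/131 = 10.08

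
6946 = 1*6946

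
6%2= 0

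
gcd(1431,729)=27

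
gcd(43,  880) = 1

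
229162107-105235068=123927039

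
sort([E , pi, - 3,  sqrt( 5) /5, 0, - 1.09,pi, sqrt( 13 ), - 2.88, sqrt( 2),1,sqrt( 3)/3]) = [ - 3, -2.88 , - 1.09,0,sqrt( 5 )/5, sqrt(3)/3, 1 , sqrt(2 ), E,pi, pi,sqrt( 13)]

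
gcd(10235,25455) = 5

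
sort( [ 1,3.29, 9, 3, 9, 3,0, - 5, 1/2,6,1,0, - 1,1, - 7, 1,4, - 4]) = [ - 7, - 5, - 4, - 1, 0 , 0, 1/2,1, 1,  1, 1,3,3, 3.29,4 , 6,9, 9] 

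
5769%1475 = 1344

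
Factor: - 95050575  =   - 3^2*5^2*227^1*1861^1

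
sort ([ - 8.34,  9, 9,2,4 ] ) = [ - 8.34,2, 4 , 9,9]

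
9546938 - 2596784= 6950154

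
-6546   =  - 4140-2406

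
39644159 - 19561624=20082535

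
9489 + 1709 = 11198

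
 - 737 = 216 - 953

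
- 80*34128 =  -  2730240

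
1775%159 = 26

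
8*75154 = 601232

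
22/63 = 22/63 = 0.35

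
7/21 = 1/3 = 0.33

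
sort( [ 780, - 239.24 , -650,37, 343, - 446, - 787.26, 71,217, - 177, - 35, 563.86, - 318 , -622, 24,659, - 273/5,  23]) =[ - 787.26, - 650, - 622,-446, - 318, - 239.24, - 177,-273/5, - 35, 23,  24,  37, 71,217,343, 563.86,659,  780 ] 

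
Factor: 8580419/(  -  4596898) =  -451601/241942 = -2^ ( - 1)*137^ ( - 1)*883^(-1)*451601^1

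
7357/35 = 1051/5 = 210.20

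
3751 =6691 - 2940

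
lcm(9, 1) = 9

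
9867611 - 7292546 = 2575065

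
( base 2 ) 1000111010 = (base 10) 570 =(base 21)163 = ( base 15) 280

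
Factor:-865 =-5^1 * 173^1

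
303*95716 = 29001948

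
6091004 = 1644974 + 4446030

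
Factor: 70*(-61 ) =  - 4270 = -2^1*5^1*7^1*61^1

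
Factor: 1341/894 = 2^ ( - 1) * 3^1 =3/2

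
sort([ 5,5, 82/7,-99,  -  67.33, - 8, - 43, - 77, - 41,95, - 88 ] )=[ - 99,-88,  -  77,  -  67.33, - 43, - 41,-8,5,5,82/7, 95 ] 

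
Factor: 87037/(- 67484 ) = -2^(-2)*16871^(-1 )*87037^1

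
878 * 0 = 0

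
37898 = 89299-51401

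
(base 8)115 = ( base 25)32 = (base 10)77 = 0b1001101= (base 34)29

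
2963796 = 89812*33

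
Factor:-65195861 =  - 1549^1*42089^1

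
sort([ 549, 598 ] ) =[ 549, 598 ] 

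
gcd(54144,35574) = 6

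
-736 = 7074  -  7810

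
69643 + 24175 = 93818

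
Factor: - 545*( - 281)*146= 2^1* 5^1*73^1*109^1*281^1 = 22359170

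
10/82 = 5/41 = 0.12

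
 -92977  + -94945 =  - 187922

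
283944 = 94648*3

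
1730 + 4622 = 6352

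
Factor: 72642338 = 2^1 *61^1*67^1*8887^1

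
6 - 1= 5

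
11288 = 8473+2815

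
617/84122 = 617/84122 = 0.01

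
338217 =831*407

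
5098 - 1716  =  3382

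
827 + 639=1466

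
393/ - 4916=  - 393/4916= - 0.08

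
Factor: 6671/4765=7/5 = 5^( - 1) * 7^1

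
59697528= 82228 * 726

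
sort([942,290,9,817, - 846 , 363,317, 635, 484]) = [ - 846, 9  ,  290,317, 363, 484,635, 817,942] 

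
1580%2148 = 1580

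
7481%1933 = 1682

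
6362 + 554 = 6916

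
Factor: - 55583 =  - 11^1*31^1*163^1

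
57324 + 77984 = 135308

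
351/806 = 27/62 = 0.44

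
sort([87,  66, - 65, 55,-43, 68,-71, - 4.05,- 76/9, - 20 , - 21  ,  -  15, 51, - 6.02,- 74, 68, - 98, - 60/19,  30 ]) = [ - 98,-74,  -  71, - 65, - 43, - 21, - 20, - 15,  -  76/9, - 6.02, - 4.05, - 60/19, 30 , 51, 55,66 , 68, 68 , 87] 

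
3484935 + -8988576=-5503641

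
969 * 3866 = 3746154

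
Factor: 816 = 2^4 * 3^1 * 17^1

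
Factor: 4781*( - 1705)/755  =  -7^1*11^1 * 31^1*151^( - 1)*683^1= - 1630321/151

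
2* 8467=16934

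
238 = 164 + 74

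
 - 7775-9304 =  - 17079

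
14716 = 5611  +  9105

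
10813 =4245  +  6568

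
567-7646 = -7079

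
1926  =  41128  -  39202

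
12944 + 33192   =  46136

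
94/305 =94/305 =0.31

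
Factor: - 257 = -257^1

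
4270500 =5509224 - 1238724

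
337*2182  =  735334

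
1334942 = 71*18802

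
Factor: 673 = 673^1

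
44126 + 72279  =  116405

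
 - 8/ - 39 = 8/39  =  0.21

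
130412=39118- - 91294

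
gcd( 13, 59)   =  1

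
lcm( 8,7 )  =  56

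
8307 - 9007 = -700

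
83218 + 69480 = 152698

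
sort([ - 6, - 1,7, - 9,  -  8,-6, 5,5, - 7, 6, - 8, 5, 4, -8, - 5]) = [ - 9, - 8,-8, -8, - 7 ,-6, - 6 , - 5, - 1, 4, 5, 5,  5, 6,7 ] 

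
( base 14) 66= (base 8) 132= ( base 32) 2Q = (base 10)90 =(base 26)3c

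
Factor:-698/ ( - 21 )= 2^1 * 3^(-1 )*7^(-1 )*349^1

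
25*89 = 2225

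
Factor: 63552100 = 2^2* 5^2*71^1*8951^1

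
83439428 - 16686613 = 66752815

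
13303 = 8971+4332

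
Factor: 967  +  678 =5^1*7^1 * 47^1 =1645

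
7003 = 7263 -260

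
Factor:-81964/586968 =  - 2^(-1)*3^ ( - 1)*31^1*37^(-1) = - 31/222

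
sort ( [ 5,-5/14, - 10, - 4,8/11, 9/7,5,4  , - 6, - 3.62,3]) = [ - 10,- 6,- 4, - 3.62, - 5/14, 8/11,9/7,  3,4,5,5]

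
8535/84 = 2845/28 = 101.61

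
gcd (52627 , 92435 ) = 1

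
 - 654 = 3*( - 218) 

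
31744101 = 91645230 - 59901129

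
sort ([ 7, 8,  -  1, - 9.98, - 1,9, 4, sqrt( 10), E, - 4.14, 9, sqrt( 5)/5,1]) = [ - 9.98, - 4.14, - 1, - 1,sqrt ( 5)/5,  1,E,sqrt( 10 ),4,7,8,9,9 ] 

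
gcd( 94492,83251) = 1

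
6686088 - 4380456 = 2305632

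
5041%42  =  1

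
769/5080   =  769/5080 = 0.15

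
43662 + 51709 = 95371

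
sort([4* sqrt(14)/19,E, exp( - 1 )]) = [exp( - 1),4*sqrt(14)/19,E] 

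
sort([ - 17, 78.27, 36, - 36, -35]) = [ - 36, - 35, - 17, 36,78.27 ] 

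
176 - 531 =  - 355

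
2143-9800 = -7657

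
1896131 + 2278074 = 4174205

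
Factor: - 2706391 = -2706391^1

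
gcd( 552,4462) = 46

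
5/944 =5/944 = 0.01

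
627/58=627/58 = 10.81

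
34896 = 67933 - 33037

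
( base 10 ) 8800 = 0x2260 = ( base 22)i40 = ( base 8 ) 21140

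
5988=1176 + 4812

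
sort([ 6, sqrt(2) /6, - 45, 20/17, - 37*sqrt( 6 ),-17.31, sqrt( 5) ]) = [ - 37 * sqrt(6), - 45, - 17.31,sqrt(2 ) /6,20/17, sqrt( 5),6] 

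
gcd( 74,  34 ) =2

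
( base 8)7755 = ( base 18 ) CA9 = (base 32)3VD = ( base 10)4077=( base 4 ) 333231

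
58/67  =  58/67= 0.87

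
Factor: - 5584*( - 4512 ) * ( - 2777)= - 69966537216=- 2^9*3^1*47^1*349^1*2777^1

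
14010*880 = 12328800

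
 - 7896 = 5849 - 13745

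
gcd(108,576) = 36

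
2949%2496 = 453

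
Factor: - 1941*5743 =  - 11147163 = -3^1*647^1*5743^1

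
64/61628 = 16/15407 = 0.00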